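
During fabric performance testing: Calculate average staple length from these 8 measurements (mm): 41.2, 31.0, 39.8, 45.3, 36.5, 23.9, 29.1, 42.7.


Formula: Mean = sum of lengths / count
Sum = 41.2 + 31.0 + 39.8 + 45.3 + 36.5 + 23.9 + 29.1 + 42.7
Sum = 289.5 mm
Mean = 289.5 / 8 = 36.19 mm

36.19 mm


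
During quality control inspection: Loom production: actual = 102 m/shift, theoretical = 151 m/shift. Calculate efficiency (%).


Formula: Efficiency% = (Actual output / Theoretical output) * 100
Efficiency% = (102 / 151) * 100
Efficiency% = 0.675497 * 100 = 67.5497% ≈ 67.5%

67.5%


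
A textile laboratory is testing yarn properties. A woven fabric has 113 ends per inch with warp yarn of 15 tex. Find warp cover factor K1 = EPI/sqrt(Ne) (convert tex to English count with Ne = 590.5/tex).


Formula: K1 = EPI / sqrt(Ne), with Ne = 590.5 / tex_warp
Step 1: Ne = 590.5 / 15 = 39.367
Step 2: sqrt(Ne) = sqrt(39.367) = 6.2743
Step 3: K1 = 113 / 6.2743 = 18.0

18.0


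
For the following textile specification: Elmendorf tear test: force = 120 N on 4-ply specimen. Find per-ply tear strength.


Formula: Per-ply strength = Total force / Number of plies
Per-ply = 120 N / 4
Per-ply = 30 N

30 N


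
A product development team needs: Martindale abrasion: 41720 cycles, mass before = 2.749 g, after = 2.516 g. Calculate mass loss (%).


Formula: Mass loss% = ((m_before - m_after) / m_before) * 100
Step 1: Mass loss = 2.749 - 2.516 = 0.233 g
Step 2: Ratio = 0.233 / 2.749 = 0.0847581
Step 3: Mass loss% = 0.0847581 * 100 = 8.47581% ≈ 8.48%

8.48%


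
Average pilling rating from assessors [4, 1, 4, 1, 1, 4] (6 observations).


Formula: Mean = sum / count
Sum = 4 + 1 + 4 + 1 + 1 + 4 = 15
Mean = 15 / 6 = 2.5

2.5


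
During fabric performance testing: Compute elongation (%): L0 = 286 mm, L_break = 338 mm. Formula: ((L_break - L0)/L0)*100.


Formula: Elongation (%) = ((L_break - L0) / L0) * 100
Step 1: Extension = 338 - 286 = 52 mm
Step 2: Elongation = (52 / 286) * 100
Step 3: Elongation = 0.181818 * 100 = 18.1818% ≈ 18.2%

18.2%


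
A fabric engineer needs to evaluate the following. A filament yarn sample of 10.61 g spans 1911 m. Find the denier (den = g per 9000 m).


Formula: den = (mass_g / length_m) * 9000
Substituting: den = (10.61 / 1911) * 9000
Intermediate: 10.61 / 1911 = 0.00555207 g/m
den = 0.00555207 * 9000 = 50.0 denier

50.0 denier


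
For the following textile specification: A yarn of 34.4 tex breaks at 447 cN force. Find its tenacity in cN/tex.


Formula: Tenacity = Breaking force / Linear density
Tenacity = 447 cN / 34.4 tex
Tenacity = 12.99 cN/tex

12.99 cN/tex


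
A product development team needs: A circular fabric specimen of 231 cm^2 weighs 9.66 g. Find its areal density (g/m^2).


Formula: GSM = mass_g / area_m2
Step 1: Convert area: 231 cm^2 = 231 / 10000 = 0.0231 m^2
Step 2: GSM = 9.66 g / 0.0231 m^2 = 418.2 g/m^2

418.2 g/m^2


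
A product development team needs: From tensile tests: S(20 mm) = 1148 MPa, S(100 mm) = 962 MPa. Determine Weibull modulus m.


Formula: m = ln(L1/L2) / ln(S2/S1)
Step 1: ln(L1/L2) = ln(20/100) = -1.60944
Step 2: S2/S1 = 962/1148 = 0.83798
Step 3: ln(S2/S1) = ln(0.83798) = -0.17676
Step 4: m = -1.60944 / -0.17676 = 9.11

9.11 (Weibull m)


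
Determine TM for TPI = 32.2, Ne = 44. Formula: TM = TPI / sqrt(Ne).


Formula: TM = TPI / sqrt(Ne)
Step 1: sqrt(Ne) = sqrt(44) = 6.6332
Step 2: TM = 32.2 / 6.6332 = 4.85

4.85 TM


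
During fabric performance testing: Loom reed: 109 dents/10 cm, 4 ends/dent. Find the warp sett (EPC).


Formula: EPC = (dents per 10 cm * ends per dent) / 10
Step 1: Total ends per 10 cm = 109 * 4 = 436
Step 2: EPC = 436 / 10 = 43.6 ends/cm

43.6 ends/cm


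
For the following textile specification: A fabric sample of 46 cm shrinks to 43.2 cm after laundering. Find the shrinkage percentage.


Formula: Shrinkage% = ((L_before - L_after) / L_before) * 100
Step 1: Shrinkage = 46 - 43.2 = 2.8 cm
Step 2: Shrinkage% = (2.8 / 46) * 100
Step 3: Shrinkage% = 0.06087 * 100 = 6.087% ≈ 6.1%

6.1%


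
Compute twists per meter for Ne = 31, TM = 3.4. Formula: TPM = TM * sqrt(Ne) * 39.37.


Formula: TPM = TM * sqrt(Ne) * 39.37
Step 1: sqrt(Ne) = sqrt(31) = 5.5678
Step 2: TM * sqrt(Ne) = 3.4 * 5.5678 = 18.9305
Step 3: TPM = 18.9305 * 39.37 = 745 twists/m

745 twists/m


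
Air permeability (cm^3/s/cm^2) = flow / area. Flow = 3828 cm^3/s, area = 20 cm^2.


Formula: Air Permeability = Airflow / Test Area
AP = 3828 cm^3/s / 20 cm^2
AP = 191.4 cm^3/s/cm^2

191.4 cm^3/s/cm^2


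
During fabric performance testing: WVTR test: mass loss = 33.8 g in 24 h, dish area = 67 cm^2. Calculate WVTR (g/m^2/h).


Formula: WVTR = mass_loss / (area * time)
Step 1: Convert area: 67 cm^2 = 0.0067 m^2
Step 2: WVTR = 33.8 g / (0.0067 m^2 * 24 h)
Step 3: WVTR = 33.8 / 0.1608 = 210.2 g/m^2/h

210.2 g/m^2/h


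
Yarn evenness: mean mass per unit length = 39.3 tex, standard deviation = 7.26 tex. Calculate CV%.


Formula: CV% = (standard deviation / mean) * 100
Step 1: Ratio = 7.26 / 39.3 = 0.184733
Step 2: CV% = 0.184733 * 100 = 18.4733% ≈ 18.5%

18.5%


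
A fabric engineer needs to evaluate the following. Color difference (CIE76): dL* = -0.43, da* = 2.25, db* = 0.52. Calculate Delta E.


Formula: Delta E = sqrt(dL*^2 + da*^2 + db*^2)
Step 1: dL*^2 = (-0.43)^2 = 0.1849
Step 2: da*^2 = 2.25^2 = 5.0625
Step 3: db*^2 = 0.52^2 = 0.2704
Step 4: Sum = 0.1849 + 5.0625 + 0.2704 = 5.5178
Step 5: Delta E = sqrt(5.5178) = 2.35

2.35 Delta E


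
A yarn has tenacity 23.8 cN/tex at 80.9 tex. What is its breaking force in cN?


Formula: Breaking force = Tenacity * Linear density
F = 23.8 cN/tex * 80.9 tex
F = 1925.42 cN

1925.42 cN


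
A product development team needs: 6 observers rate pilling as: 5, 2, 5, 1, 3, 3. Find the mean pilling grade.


Formula: Mean = sum / count
Sum = 5 + 2 + 5 + 1 + 3 + 3 = 19
Mean = 19 / 6 = 3.2

3.2


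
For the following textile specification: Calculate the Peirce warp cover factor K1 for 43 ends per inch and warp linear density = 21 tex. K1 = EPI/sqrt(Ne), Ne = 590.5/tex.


Formula: K1 = EPI / sqrt(Ne), with Ne = 590.5 / tex_warp
Step 1: Ne = 590.5 / 21 = 28.119
Step 2: sqrt(Ne) = sqrt(28.119) = 5.3027
Step 3: K1 = 43 / 5.3027 = 8.1

8.1


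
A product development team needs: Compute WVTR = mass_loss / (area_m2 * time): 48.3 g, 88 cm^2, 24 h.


Formula: WVTR = mass_loss / (area * time)
Step 1: Convert area: 88 cm^2 = 0.0088 m^2
Step 2: WVTR = 48.3 g / (0.0088 m^2 * 24 h)
Step 3: WVTR = 48.3 / 0.2112 = 228.7 g/m^2/h

228.7 g/m^2/h


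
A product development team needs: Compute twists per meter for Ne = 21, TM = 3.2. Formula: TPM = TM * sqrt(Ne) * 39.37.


Formula: TPM = TM * sqrt(Ne) * 39.37
Step 1: sqrt(Ne) = sqrt(21) = 4.5826
Step 2: TM * sqrt(Ne) = 3.2 * 4.5826 = 14.6643
Step 3: TPM = 14.6643 * 39.37 = 577 twists/m

577 twists/m


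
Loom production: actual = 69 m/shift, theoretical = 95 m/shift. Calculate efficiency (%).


Formula: Efficiency% = (Actual output / Theoretical output) * 100
Efficiency% = (69 / 95) * 100
Efficiency% = 0.726316 * 100 = 72.6316% ≈ 72.6%

72.6%


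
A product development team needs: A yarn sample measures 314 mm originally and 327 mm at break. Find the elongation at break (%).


Formula: Elongation (%) = ((L_break - L0) / L0) * 100
Step 1: Extension = 327 - 314 = 13 mm
Step 2: Elongation = (13 / 314) * 100
Step 3: Elongation = 0.041401 * 100 = 4.1401% ≈ 4.1%

4.1%


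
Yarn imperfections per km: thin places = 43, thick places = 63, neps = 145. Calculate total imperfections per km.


Formula: Total = thin places + thick places + neps
Total = 43 + 63 + 145
Total = 251 imperfections/km

251 imperfections/km


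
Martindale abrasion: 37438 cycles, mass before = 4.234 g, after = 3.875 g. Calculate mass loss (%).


Formula: Mass loss% = ((m_before - m_after) / m_before) * 100
Step 1: Mass loss = 4.234 - 3.875 = 0.359 g
Step 2: Ratio = 0.359 / 4.234 = 0.0847898
Step 3: Mass loss% = 0.0847898 * 100 = 8.47898% ≈ 8.48%

8.48%


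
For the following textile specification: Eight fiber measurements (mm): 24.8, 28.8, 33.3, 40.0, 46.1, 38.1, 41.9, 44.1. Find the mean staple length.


Formula: Mean = sum of lengths / count
Sum = 24.8 + 28.8 + 33.3 + 40.0 + 46.1 + 38.1 + 41.9 + 44.1
Sum = 297.1 mm
Mean = 297.1 / 8 = 37.14 mm

37.14 mm


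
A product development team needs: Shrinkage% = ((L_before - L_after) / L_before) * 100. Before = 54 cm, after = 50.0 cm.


Formula: Shrinkage% = ((L_before - L_after) / L_before) * 100
Step 1: Shrinkage = 54 - 50.0 = 4.0 cm
Step 2: Shrinkage% = (4.0 / 54) * 100
Step 3: Shrinkage% = 0.074074 * 100 = 7.4074% ≈ 7.4%

7.4%


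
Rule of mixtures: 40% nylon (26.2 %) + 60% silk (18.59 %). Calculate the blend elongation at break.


Formula: Blend property = (fraction_A * property_A) + (fraction_B * property_B)
Step 1: Contribution A = 40/100 * 26.2 % = 10.48 %
Step 2: Contribution B = 60/100 * 18.59 % = 11.154 %
Step 3: Blend elongation at break = 10.48 + 11.154 = 21.634 %

21.634 %


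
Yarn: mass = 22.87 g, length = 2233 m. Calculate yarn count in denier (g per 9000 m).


Formula: den = (mass_g / length_m) * 9000
Substituting: den = (22.87 / 2233) * 9000
Intermediate: 22.87 / 2233 = 0.01024183 g/m
den = 0.01024183 * 9000 = 92.2 denier

92.2 denier


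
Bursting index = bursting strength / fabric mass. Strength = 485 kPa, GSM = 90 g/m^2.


Formula: Bursting Index = Bursting Strength / Fabric GSM
BI = 485 kPa / 90 g/m^2
BI = 5.389 kPa/(g/m^2)

5.389 kPa/(g/m^2)


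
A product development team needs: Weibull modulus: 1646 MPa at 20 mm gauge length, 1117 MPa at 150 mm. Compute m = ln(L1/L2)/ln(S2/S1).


Formula: m = ln(L1/L2) / ln(S2/S1)
Step 1: ln(L1/L2) = ln(20/150) = -2.01490
Step 2: S2/S1 = 1117/1646 = 0.67861
Step 3: ln(S2/S1) = ln(0.67861) = -0.38771
Step 4: m = -2.01490 / -0.38771 = 5.20

5.20 (Weibull m)


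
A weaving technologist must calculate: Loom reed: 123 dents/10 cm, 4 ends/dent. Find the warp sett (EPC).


Formula: EPC = (dents per 10 cm * ends per dent) / 10
Step 1: Total ends per 10 cm = 123 * 4 = 492
Step 2: EPC = 492 / 10 = 49.2 ends/cm

49.2 ends/cm


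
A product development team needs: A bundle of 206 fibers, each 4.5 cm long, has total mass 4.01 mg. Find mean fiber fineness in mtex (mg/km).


Formula: fineness (mtex) = mass (mg) / total length (km) = (mass_mg / total_length_m) * 1000
Step 1: Convert fiber length: 4.5 cm = 0.045 m
Step 2: Total fiber length = 206 * 0.045 = 9.27 m
Step 3: Linear density = 4.01 mg / 9.27 m = 0.4326 mg/m
Step 4: fineness = 0.4326 * 1000 = 432.6 mtex

432.6 mtex


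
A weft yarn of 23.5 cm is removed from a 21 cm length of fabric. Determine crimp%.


Formula: Crimp% = ((L_yarn - L_fabric) / L_fabric) * 100
Step 1: Extension = 23.5 - 21 = 2.5 cm
Step 2: Crimp% = (2.5 / 21) * 100
Step 3: Crimp% = 0.119048 * 100 = 11.9048% ≈ 11.9%

11.9%


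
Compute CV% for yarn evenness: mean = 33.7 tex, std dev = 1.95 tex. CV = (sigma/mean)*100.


Formula: CV% = (standard deviation / mean) * 100
Step 1: Ratio = 1.95 / 33.7 = 0.057864
Step 2: CV% = 0.057864 * 100 = 5.7864% ≈ 5.8%

5.8%


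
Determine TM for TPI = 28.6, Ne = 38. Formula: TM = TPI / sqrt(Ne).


Formula: TM = TPI / sqrt(Ne)
Step 1: sqrt(Ne) = sqrt(38) = 6.1644
Step 2: TM = 28.6 / 6.1644 = 4.64

4.64 TM


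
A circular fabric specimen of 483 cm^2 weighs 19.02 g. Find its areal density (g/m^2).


Formula: GSM = mass_g / area_m2
Step 1: Convert area: 483 cm^2 = 483 / 10000 = 0.0483 m^2
Step 2: GSM = 19.02 g / 0.0483 m^2 = 393.8 g/m^2

393.8 g/m^2


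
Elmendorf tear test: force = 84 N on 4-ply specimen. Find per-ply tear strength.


Formula: Per-ply strength = Total force / Number of plies
Per-ply = 84 N / 4
Per-ply = 21 N

21 N


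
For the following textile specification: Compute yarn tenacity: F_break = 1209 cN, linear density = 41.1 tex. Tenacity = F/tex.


Formula: Tenacity = Breaking force / Linear density
Tenacity = 1209 cN / 41.1 tex
Tenacity = 29.42 cN/tex

29.42 cN/tex


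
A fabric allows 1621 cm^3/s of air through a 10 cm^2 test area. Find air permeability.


Formula: Air Permeability = Airflow / Test Area
AP = 1621 cm^3/s / 10 cm^2
AP = 162.1 cm^3/s/cm^2

162.1 cm^3/s/cm^2


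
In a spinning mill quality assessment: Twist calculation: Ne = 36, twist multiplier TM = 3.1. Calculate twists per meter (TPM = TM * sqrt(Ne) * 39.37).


Formula: TPM = TM * sqrt(Ne) * 39.37
Step 1: sqrt(Ne) = sqrt(36) = 6
Step 2: TM * sqrt(Ne) = 3.1 * 6 = 18.6
Step 3: TPM = 18.6 * 39.37 = 732 twists/m

732 twists/m


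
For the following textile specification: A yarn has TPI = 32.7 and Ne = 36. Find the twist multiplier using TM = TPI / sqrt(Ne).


Formula: TM = TPI / sqrt(Ne)
Step 1: sqrt(Ne) = sqrt(36) = 6
Step 2: TM = 32.7 / 6 = 5.45

5.45 TM


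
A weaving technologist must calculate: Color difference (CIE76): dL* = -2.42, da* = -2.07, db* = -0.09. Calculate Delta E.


Formula: Delta E = sqrt(dL*^2 + da*^2 + db*^2)
Step 1: dL*^2 = (-2.42)^2 = 5.8564
Step 2: da*^2 = (-2.07)^2 = 4.2849
Step 3: db*^2 = (-0.09)^2 = 0.0081
Step 4: Sum = 5.8564 + 4.2849 + 0.0081 = 10.1494
Step 5: Delta E = sqrt(10.1494) = 3.19

3.19 Delta E


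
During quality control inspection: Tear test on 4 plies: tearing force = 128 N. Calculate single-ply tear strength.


Formula: Per-ply strength = Total force / Number of plies
Per-ply = 128 N / 4
Per-ply = 32 N

32 N


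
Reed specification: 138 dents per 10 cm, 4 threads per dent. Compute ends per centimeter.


Formula: EPC = (dents per 10 cm * ends per dent) / 10
Step 1: Total ends per 10 cm = 138 * 4 = 552
Step 2: EPC = 552 / 10 = 55.2 ends/cm

55.2 ends/cm


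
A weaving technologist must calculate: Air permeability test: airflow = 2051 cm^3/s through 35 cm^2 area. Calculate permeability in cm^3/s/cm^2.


Formula: Air Permeability = Airflow / Test Area
AP = 2051 cm^3/s / 35 cm^2
AP = 58.6 cm^3/s/cm^2

58.6 cm^3/s/cm^2


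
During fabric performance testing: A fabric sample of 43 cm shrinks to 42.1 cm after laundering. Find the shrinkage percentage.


Formula: Shrinkage% = ((L_before - L_after) / L_before) * 100
Step 1: Shrinkage = 43 - 42.1 = 0.9 cm
Step 2: Shrinkage% = (0.9 / 43) * 100
Step 3: Shrinkage% = 0.02093 * 100 = 2.093% ≈ 2.1%

2.1%


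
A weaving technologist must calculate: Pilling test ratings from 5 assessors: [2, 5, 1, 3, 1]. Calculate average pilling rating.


Formula: Mean = sum / count
Sum = 2 + 5 + 1 + 3 + 1 = 12
Mean = 12 / 5 = 2.4

2.4


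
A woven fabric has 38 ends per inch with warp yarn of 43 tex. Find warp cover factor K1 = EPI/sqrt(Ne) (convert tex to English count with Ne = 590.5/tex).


Formula: K1 = EPI / sqrt(Ne), with Ne = 590.5 / tex_warp
Step 1: Ne = 590.5 / 43 = 13.733
Step 2: sqrt(Ne) = sqrt(13.733) = 3.7058
Step 3: K1 = 38 / 3.7058 = 10.3

10.3


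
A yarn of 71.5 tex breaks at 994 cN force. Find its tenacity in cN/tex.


Formula: Tenacity = Breaking force / Linear density
Tenacity = 994 cN / 71.5 tex
Tenacity = 13.90 cN/tex

13.90 cN/tex


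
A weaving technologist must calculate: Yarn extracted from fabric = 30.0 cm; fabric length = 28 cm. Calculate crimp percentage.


Formula: Crimp% = ((L_yarn - L_fabric) / L_fabric) * 100
Step 1: Extension = 30.0 - 28 = 2.0 cm
Step 2: Crimp% = (2.0 / 28) * 100
Step 3: Crimp% = 0.071429 * 100 = 7.1429% ≈ 7.1%

7.1%


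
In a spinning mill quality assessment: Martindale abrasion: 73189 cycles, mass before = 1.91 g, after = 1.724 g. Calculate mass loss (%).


Formula: Mass loss% = ((m_before - m_after) / m_before) * 100
Step 1: Mass loss = 1.91 - 1.724 = 0.186 g
Step 2: Ratio = 0.186 / 1.91 = 0.0973822
Step 3: Mass loss% = 0.0973822 * 100 = 9.73822% ≈ 9.74%

9.74%


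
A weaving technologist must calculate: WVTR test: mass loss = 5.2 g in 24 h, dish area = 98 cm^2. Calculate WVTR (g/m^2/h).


Formula: WVTR = mass_loss / (area * time)
Step 1: Convert area: 98 cm^2 = 0.0098 m^2
Step 2: WVTR = 5.2 g / (0.0098 m^2 * 24 h)
Step 3: WVTR = 5.2 / 0.2352 = 22.1 g/m^2/h

22.1 g/m^2/h


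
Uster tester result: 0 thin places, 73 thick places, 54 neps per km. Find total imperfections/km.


Formula: Total = thin places + thick places + neps
Total = 0 + 73 + 54
Total = 127 imperfections/km

127 imperfections/km


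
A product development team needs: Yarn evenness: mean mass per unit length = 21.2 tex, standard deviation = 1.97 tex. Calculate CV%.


Formula: CV% = (standard deviation / mean) * 100
Step 1: Ratio = 1.97 / 21.2 = 0.092925
Step 2: CV% = 0.092925 * 100 = 9.2925% ≈ 9.3%

9.3%


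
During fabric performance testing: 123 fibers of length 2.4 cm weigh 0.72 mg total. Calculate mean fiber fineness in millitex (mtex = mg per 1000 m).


Formula: fineness (mtex) = mass (mg) / total length (km) = (mass_mg / total_length_m) * 1000
Step 1: Convert fiber length: 2.4 cm = 0.024 m
Step 2: Total fiber length = 123 * 0.024 = 2.952 m
Step 3: Linear density = 0.72 mg / 2.952 m = 0.2439 mg/m
Step 4: fineness = 0.2439 * 1000 = 243.9 mtex

243.9 mtex


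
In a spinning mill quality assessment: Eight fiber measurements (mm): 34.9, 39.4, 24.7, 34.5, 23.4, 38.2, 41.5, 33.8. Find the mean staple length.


Formula: Mean = sum of lengths / count
Sum = 34.9 + 39.4 + 24.7 + 34.5 + 23.4 + 38.2 + 41.5 + 33.8
Sum = 270.4 mm
Mean = 270.4 / 8 = 33.80 mm

33.80 mm


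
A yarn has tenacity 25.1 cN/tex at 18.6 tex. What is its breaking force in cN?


Formula: Breaking force = Tenacity * Linear density
F = 25.1 cN/tex * 18.6 tex
F = 466.86 cN

466.86 cN


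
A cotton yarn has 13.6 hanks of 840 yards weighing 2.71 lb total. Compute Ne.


Formula: Ne = hanks / mass_lb
Substituting: Ne = 13.6 / 2.71
Ne = 5.0

5.0 Ne


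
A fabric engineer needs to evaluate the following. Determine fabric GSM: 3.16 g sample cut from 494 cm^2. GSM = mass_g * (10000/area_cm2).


Formula: GSM = mass_g / area_m2
Step 1: Convert area: 494 cm^2 = 494 / 10000 = 0.0494 m^2
Step 2: GSM = 3.16 g / 0.0494 m^2 = 64.0 g/m^2

64.0 g/m^2


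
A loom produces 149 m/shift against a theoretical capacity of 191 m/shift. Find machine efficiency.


Formula: Efficiency% = (Actual output / Theoretical output) * 100
Efficiency% = (149 / 191) * 100
Efficiency% = 0.780105 * 100 = 78.0105% ≈ 78.0%

78.0%


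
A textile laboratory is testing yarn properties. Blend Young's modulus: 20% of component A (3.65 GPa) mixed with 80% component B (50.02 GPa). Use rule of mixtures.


Formula: Blend property = (fraction_A * property_A) + (fraction_B * property_B)
Step 1: Contribution A = 20/100 * 3.65 GPa = 0.73 GPa
Step 2: Contribution B = 80/100 * 50.02 GPa = 40.016 GPa
Step 3: Blend Young's modulus = 0.73 + 40.016 = 40.746 GPa

40.746 GPa


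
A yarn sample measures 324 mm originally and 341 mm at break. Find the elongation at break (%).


Formula: Elongation (%) = ((L_break - L0) / L0) * 100
Step 1: Extension = 341 - 324 = 17 mm
Step 2: Elongation = (17 / 324) * 100
Step 3: Elongation = 0.052469 * 100 = 5.2469% ≈ 5.2%

5.2%


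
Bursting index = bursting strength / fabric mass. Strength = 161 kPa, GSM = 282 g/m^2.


Formula: Bursting Index = Bursting Strength / Fabric GSM
BI = 161 kPa / 282 g/m^2
BI = 0.571 kPa/(g/m^2)

0.571 kPa/(g/m^2)


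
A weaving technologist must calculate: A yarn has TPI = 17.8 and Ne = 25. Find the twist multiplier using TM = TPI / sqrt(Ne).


Formula: TM = TPI / sqrt(Ne)
Step 1: sqrt(Ne) = sqrt(25) = 5
Step 2: TM = 17.8 / 5 = 3.56

3.56 TM


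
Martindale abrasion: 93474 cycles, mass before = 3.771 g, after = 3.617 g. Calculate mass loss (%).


Formula: Mass loss% = ((m_before - m_after) / m_before) * 100
Step 1: Mass loss = 3.771 - 3.617 = 0.154 g
Step 2: Ratio = 0.154 / 3.771 = 0.040838
Step 3: Mass loss% = 0.040838 * 100 = 4.0838% ≈ 4.08%

4.08%


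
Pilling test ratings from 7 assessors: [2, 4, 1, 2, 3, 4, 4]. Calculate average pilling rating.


Formula: Mean = sum / count
Sum = 2 + 4 + 1 + 2 + 3 + 4 + 4 = 20
Mean = 20 / 7 = 2.9

2.9


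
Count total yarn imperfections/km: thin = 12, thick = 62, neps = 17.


Formula: Total = thin places + thick places + neps
Total = 12 + 62 + 17
Total = 91 imperfections/km

91 imperfections/km


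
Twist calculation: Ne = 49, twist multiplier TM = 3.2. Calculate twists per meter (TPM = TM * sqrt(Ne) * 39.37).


Formula: TPM = TM * sqrt(Ne) * 39.37
Step 1: sqrt(Ne) = sqrt(49) = 7
Step 2: TM * sqrt(Ne) = 3.2 * 7 = 22.4
Step 3: TPM = 22.4 * 39.37 = 882 twists/m

882 twists/m


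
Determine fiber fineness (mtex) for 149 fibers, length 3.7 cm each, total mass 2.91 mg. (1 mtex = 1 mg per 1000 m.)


Formula: fineness (mtex) = mass (mg) / total length (km) = (mass_mg / total_length_m) * 1000
Step 1: Convert fiber length: 3.7 cm = 0.037 m
Step 2: Total fiber length = 149 * 0.037 = 5.513 m
Step 3: Linear density = 2.91 mg / 5.513 m = 0.5278 mg/m
Step 4: fineness = 0.5278 * 1000 = 527.8 mtex

527.8 mtex


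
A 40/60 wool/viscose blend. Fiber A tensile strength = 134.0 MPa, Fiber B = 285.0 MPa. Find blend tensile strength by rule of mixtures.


Formula: Blend property = (fraction_A * property_A) + (fraction_B * property_B)
Step 1: Contribution A = 40/100 * 134.0 MPa = 53.6 MPa
Step 2: Contribution B = 60/100 * 285.0 MPa = 171.0 MPa
Step 3: Blend tensile strength = 53.6 + 171.0 = 224.6 MPa

224.6 MPa


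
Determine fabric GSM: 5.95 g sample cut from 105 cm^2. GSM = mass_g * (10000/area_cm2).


Formula: GSM = mass_g / area_m2
Step 1: Convert area: 105 cm^2 = 105 / 10000 = 0.0105 m^2
Step 2: GSM = 5.95 g / 0.0105 m^2 = 566.7 g/m^2

566.7 g/m^2


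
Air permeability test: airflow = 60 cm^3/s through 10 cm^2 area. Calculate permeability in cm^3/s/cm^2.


Formula: Air Permeability = Airflow / Test Area
AP = 60 cm^3/s / 10 cm^2
AP = 6.0 cm^3/s/cm^2

6.0 cm^3/s/cm^2


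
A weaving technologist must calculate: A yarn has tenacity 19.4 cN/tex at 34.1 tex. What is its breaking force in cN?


Formula: Breaking force = Tenacity * Linear density
F = 19.4 cN/tex * 34.1 tex
F = 661.54 cN

661.54 cN


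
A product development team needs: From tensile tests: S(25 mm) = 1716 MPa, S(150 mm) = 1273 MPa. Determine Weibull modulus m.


Formula: m = ln(L1/L2) / ln(S2/S1)
Step 1: ln(L1/L2) = ln(25/150) = -1.79176
Step 2: S2/S1 = 1273/1716 = 0.74184
Step 3: ln(S2/S1) = ln(0.74184) = -0.29862
Step 4: m = -1.79176 / -0.29862 = 6.00

6.00 (Weibull m)


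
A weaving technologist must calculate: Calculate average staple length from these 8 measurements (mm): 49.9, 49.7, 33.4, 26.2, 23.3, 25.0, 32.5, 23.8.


Formula: Mean = sum of lengths / count
Sum = 49.9 + 49.7 + 33.4 + 26.2 + 23.3 + 25.0 + 32.5 + 23.8
Sum = 263.8 mm
Mean = 263.8 / 8 = 32.98 mm

32.98 mm


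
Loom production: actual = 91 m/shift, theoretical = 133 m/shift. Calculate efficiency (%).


Formula: Efficiency% = (Actual output / Theoretical output) * 100
Efficiency% = (91 / 133) * 100
Efficiency% = 0.684211 * 100 = 68.4211% ≈ 68.4%

68.4%


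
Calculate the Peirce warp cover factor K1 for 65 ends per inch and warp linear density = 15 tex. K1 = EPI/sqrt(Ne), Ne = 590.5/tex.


Formula: K1 = EPI / sqrt(Ne), with Ne = 590.5 / tex_warp
Step 1: Ne = 590.5 / 15 = 39.367
Step 2: sqrt(Ne) = sqrt(39.367) = 6.2743
Step 3: K1 = 65 / 6.2743 = 10.4

10.4


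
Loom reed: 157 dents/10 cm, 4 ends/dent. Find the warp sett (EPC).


Formula: EPC = (dents per 10 cm * ends per dent) / 10
Step 1: Total ends per 10 cm = 157 * 4 = 628
Step 2: EPC = 628 / 10 = 62.8 ends/cm

62.8 ends/cm


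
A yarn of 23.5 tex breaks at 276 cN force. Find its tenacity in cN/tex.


Formula: Tenacity = Breaking force / Linear density
Tenacity = 276 cN / 23.5 tex
Tenacity = 11.74 cN/tex

11.74 cN/tex


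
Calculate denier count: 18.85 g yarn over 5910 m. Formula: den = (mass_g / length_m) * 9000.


Formula: den = (mass_g / length_m) * 9000
Substituting: den = (18.85 / 5910) * 9000
Intermediate: 18.85 / 5910 = 0.00318951 g/m
den = 0.00318951 * 9000 = 28.7 denier

28.7 denier


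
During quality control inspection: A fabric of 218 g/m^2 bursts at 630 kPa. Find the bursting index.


Formula: Bursting Index = Bursting Strength / Fabric GSM
BI = 630 kPa / 218 g/m^2
BI = 2.890 kPa/(g/m^2)

2.890 kPa/(g/m^2)


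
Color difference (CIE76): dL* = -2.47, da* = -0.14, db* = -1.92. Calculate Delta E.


Formula: Delta E = sqrt(dL*^2 + da*^2 + db*^2)
Step 1: dL*^2 = (-2.47)^2 = 6.1009
Step 2: da*^2 = (-0.14)^2 = 0.0196
Step 3: db*^2 = (-1.92)^2 = 3.6864
Step 4: Sum = 6.1009 + 0.0196 + 3.6864 = 9.8069
Step 5: Delta E = sqrt(9.8069) = 3.13

3.13 Delta E


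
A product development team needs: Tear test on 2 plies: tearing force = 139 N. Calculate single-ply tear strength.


Formula: Per-ply strength = Total force / Number of plies
Per-ply = 139 N / 2
Per-ply = 69.5 N

69.5 N


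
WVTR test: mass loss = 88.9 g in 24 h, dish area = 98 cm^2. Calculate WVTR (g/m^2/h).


Formula: WVTR = mass_loss / (area * time)
Step 1: Convert area: 98 cm^2 = 0.0098 m^2
Step 2: WVTR = 88.9 g / (0.0098 m^2 * 24 h)
Step 3: WVTR = 88.9 / 0.2352 = 378.0 g/m^2/h

378.0 g/m^2/h


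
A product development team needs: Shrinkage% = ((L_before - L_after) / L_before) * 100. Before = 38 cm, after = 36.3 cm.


Formula: Shrinkage% = ((L_before - L_after) / L_before) * 100
Step 1: Shrinkage = 38 - 36.3 = 1.7 cm
Step 2: Shrinkage% = (1.7 / 38) * 100
Step 3: Shrinkage% = 0.044737 * 100 = 4.4737% ≈ 4.5%

4.5%


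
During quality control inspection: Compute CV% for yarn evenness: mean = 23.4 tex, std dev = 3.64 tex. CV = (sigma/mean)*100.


Formula: CV% = (standard deviation / mean) * 100
Step 1: Ratio = 3.64 / 23.4 = 0.155556
Step 2: CV% = 0.155556 * 100 = 15.5556% ≈ 15.6%

15.6%


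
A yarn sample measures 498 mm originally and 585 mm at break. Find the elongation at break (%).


Formula: Elongation (%) = ((L_break - L0) / L0) * 100
Step 1: Extension = 585 - 498 = 87 mm
Step 2: Elongation = (87 / 498) * 100
Step 3: Elongation = 0.174699 * 100 = 17.4699% ≈ 17.5%

17.5%


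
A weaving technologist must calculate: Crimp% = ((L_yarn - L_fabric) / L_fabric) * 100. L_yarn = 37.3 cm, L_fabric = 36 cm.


Formula: Crimp% = ((L_yarn - L_fabric) / L_fabric) * 100
Step 1: Extension = 37.3 - 36 = 1.3 cm
Step 2: Crimp% = (1.3 / 36) * 100
Step 3: Crimp% = 0.036111 * 100 = 3.6111% ≈ 3.6%

3.6%


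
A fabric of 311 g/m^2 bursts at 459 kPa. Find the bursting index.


Formula: Bursting Index = Bursting Strength / Fabric GSM
BI = 459 kPa / 311 g/m^2
BI = 1.476 kPa/(g/m^2)

1.476 kPa/(g/m^2)


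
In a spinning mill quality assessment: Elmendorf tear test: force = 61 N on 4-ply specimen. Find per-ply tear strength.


Formula: Per-ply strength = Total force / Number of plies
Per-ply = 61 N / 4
Per-ply = 15.25 N

15.25 N


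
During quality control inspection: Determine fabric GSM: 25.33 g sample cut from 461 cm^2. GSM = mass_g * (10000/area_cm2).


Formula: GSM = mass_g / area_m2
Step 1: Convert area: 461 cm^2 = 461 / 10000 = 0.0461 m^2
Step 2: GSM = 25.33 g / 0.0461 m^2 = 549.5 g/m^2

549.5 g/m^2


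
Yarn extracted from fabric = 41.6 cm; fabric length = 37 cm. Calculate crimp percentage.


Formula: Crimp% = ((L_yarn - L_fabric) / L_fabric) * 100
Step 1: Extension = 41.6 - 37 = 4.6 cm
Step 2: Crimp% = (4.6 / 37) * 100
Step 3: Crimp% = 0.124324 * 100 = 12.4324% ≈ 12.4%

12.4%


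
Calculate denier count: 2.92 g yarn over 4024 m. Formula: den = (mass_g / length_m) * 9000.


Formula: den = (mass_g / length_m) * 9000
Substituting: den = (2.92 / 4024) * 9000
Intermediate: 2.92 / 4024 = 0.00072565 g/m
den = 0.00072565 * 9000 = 6.5 denier

6.5 denier


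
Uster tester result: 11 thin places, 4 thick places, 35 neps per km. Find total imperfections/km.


Formula: Total = thin places + thick places + neps
Total = 11 + 4 + 35
Total = 50 imperfections/km

50 imperfections/km


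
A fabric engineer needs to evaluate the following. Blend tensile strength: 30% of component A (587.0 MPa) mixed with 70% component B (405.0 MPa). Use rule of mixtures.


Formula: Blend property = (fraction_A * property_A) + (fraction_B * property_B)
Step 1: Contribution A = 30/100 * 587.0 MPa = 176.1 MPa
Step 2: Contribution B = 70/100 * 405.0 MPa = 283.5 MPa
Step 3: Blend tensile strength = 176.1 + 283.5 = 459.6 MPa

459.6 MPa


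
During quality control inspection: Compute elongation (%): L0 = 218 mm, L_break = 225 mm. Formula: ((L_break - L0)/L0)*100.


Formula: Elongation (%) = ((L_break - L0) / L0) * 100
Step 1: Extension = 225 - 218 = 7 mm
Step 2: Elongation = (7 / 218) * 100
Step 3: Elongation = 0.03211 * 100 = 3.211% ≈ 3.2%

3.2%


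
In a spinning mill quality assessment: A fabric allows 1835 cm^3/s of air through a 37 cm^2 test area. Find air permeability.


Formula: Air Permeability = Airflow / Test Area
AP = 1835 cm^3/s / 37 cm^2
AP = 49.6 cm^3/s/cm^2

49.6 cm^3/s/cm^2


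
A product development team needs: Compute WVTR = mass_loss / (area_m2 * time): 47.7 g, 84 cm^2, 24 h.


Formula: WVTR = mass_loss / (area * time)
Step 1: Convert area: 84 cm^2 = 0.0084 m^2
Step 2: WVTR = 47.7 g / (0.0084 m^2 * 24 h)
Step 3: WVTR = 47.7 / 0.2016 = 236.6 g/m^2/h

236.6 g/m^2/h


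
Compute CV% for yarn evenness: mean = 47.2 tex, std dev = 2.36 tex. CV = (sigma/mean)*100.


Formula: CV% = (standard deviation / mean) * 100
Step 1: Ratio = 2.36 / 47.2 = 0.05
Step 2: CV% = 0.05 * 100 = 5.0%

5.0%


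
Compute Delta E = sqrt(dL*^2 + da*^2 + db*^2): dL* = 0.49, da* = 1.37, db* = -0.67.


Formula: Delta E = sqrt(dL*^2 + da*^2 + db*^2)
Step 1: dL*^2 = 0.49^2 = 0.2401
Step 2: da*^2 = 1.37^2 = 1.8769
Step 3: db*^2 = (-0.67)^2 = 0.4489
Step 4: Sum = 0.2401 + 1.8769 + 0.4489 = 2.5659
Step 5: Delta E = sqrt(2.5659) = 1.6

1.6 Delta E


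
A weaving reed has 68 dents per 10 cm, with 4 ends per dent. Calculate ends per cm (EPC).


Formula: EPC = (dents per 10 cm * ends per dent) / 10
Step 1: Total ends per 10 cm = 68 * 4 = 272
Step 2: EPC = 272 / 10 = 27.2 ends/cm

27.2 ends/cm


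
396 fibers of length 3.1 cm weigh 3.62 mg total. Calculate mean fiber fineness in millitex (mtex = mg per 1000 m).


Formula: fineness (mtex) = mass (mg) / total length (km) = (mass_mg / total_length_m) * 1000
Step 1: Convert fiber length: 3.1 cm = 0.031 m
Step 2: Total fiber length = 396 * 0.031 = 12.276 m
Step 3: Linear density = 3.62 mg / 12.276 m = 0.2949 mg/m
Step 4: fineness = 0.2949 * 1000 = 294.9 mtex

294.9 mtex


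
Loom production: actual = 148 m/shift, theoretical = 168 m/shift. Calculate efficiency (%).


Formula: Efficiency% = (Actual output / Theoretical output) * 100
Efficiency% = (148 / 168) * 100
Efficiency% = 0.880952 * 100 = 88.0952% ≈ 88.1%

88.1%


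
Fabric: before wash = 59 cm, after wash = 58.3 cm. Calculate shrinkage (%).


Formula: Shrinkage% = ((L_before - L_after) / L_before) * 100
Step 1: Shrinkage = 59 - 58.3 = 0.7 cm
Step 2: Shrinkage% = (0.7 / 59) * 100
Step 3: Shrinkage% = 0.011864 * 100 = 1.1864% ≈ 1.2%

1.2%


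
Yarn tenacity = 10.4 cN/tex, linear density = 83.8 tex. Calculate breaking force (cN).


Formula: Breaking force = Tenacity * Linear density
F = 10.4 cN/tex * 83.8 tex
F = 871.52 cN

871.52 cN


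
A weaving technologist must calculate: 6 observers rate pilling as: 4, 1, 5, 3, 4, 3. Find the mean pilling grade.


Formula: Mean = sum / count
Sum = 4 + 1 + 5 + 3 + 4 + 3 = 20
Mean = 20 / 6 = 3.3

3.3


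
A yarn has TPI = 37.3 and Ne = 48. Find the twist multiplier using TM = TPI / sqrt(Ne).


Formula: TM = TPI / sqrt(Ne)
Step 1: sqrt(Ne) = sqrt(48) = 6.9282
Step 2: TM = 37.3 / 6.9282 = 5.38

5.38 TM


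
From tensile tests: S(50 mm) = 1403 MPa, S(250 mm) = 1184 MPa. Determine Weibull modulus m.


Formula: m = ln(L1/L2) / ln(S2/S1)
Step 1: ln(L1/L2) = ln(50/250) = -1.60944
Step 2: S2/S1 = 1184/1403 = 0.84391
Step 3: ln(S2/S1) = ln(0.84391) = -0.16971
Step 4: m = -1.60944 / -0.16971 = 9.48

9.48 (Weibull m)


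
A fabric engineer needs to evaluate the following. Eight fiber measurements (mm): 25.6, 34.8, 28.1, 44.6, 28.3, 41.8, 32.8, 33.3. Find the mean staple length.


Formula: Mean = sum of lengths / count
Sum = 25.6 + 34.8 + 28.1 + 44.6 + 28.3 + 41.8 + 32.8 + 33.3
Sum = 269.3 mm
Mean = 269.3 / 8 = 33.66 mm

33.66 mm


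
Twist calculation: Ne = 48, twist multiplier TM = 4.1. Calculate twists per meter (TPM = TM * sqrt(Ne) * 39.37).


Formula: TPM = TM * sqrt(Ne) * 39.37
Step 1: sqrt(Ne) = sqrt(48) = 6.9282
Step 2: TM * sqrt(Ne) = 4.1 * 6.9282 = 28.4056
Step 3: TPM = 28.4056 * 39.37 = 1118 twists/m

1118 twists/m


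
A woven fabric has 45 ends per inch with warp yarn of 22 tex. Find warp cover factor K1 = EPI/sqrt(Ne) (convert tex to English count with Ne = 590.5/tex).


Formula: K1 = EPI / sqrt(Ne), with Ne = 590.5 / tex_warp
Step 1: Ne = 590.5 / 22 = 26.841
Step 2: sqrt(Ne) = sqrt(26.841) = 5.1808
Step 3: K1 = 45 / 5.1808 = 8.7

8.7


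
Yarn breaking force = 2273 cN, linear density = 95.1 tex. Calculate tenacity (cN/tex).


Formula: Tenacity = Breaking force / Linear density
Tenacity = 2273 cN / 95.1 tex
Tenacity = 23.90 cN/tex

23.90 cN/tex


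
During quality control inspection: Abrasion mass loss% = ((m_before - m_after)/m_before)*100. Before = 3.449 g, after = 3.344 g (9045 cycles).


Formula: Mass loss% = ((m_before - m_after) / m_before) * 100
Step 1: Mass loss = 3.449 - 3.344 = 0.105 g
Step 2: Ratio = 0.105 / 3.449 = 0.0304436
Step 3: Mass loss% = 0.0304436 * 100 = 3.04436% ≈ 3.04%

3.04%


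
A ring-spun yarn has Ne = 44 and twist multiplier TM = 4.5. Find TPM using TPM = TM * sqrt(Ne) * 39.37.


Formula: TPM = TM * sqrt(Ne) * 39.37
Step 1: sqrt(Ne) = sqrt(44) = 6.6332
Step 2: TM * sqrt(Ne) = 4.5 * 6.6332 = 29.8494
Step 3: TPM = 29.8494 * 39.37 = 1175 twists/m

1175 twists/m


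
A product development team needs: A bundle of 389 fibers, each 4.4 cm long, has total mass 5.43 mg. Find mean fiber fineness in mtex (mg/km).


Formula: fineness (mtex) = mass (mg) / total length (km) = (mass_mg / total_length_m) * 1000
Step 1: Convert fiber length: 4.4 cm = 0.044 m
Step 2: Total fiber length = 389 * 0.044 = 17.116 m
Step 3: Linear density = 5.43 mg / 17.116 m = 0.3172 mg/m
Step 4: fineness = 0.3172 * 1000 = 317.2 mtex

317.2 mtex


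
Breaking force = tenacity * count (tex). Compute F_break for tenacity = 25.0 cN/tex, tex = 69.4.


Formula: Breaking force = Tenacity * Linear density
F = 25.0 cN/tex * 69.4 tex
F = 1735.00 cN

1735.00 cN


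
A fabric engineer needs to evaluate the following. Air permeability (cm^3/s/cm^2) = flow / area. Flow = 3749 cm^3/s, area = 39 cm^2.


Formula: Air Permeability = Airflow / Test Area
AP = 3749 cm^3/s / 39 cm^2
AP = 96.1 cm^3/s/cm^2

96.1 cm^3/s/cm^2


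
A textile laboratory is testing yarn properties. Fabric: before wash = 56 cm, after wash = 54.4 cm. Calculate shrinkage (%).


Formula: Shrinkage% = ((L_before - L_after) / L_before) * 100
Step 1: Shrinkage = 56 - 54.4 = 1.6 cm
Step 2: Shrinkage% = (1.6 / 56) * 100
Step 3: Shrinkage% = 0.028571 * 100 = 2.8571% ≈ 2.9%

2.9%


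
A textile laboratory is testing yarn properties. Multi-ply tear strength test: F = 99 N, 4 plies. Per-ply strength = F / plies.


Formula: Per-ply strength = Total force / Number of plies
Per-ply = 99 N / 4
Per-ply = 24.75 N

24.75 N


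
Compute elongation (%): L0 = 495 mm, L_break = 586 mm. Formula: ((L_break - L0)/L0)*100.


Formula: Elongation (%) = ((L_break - L0) / L0) * 100
Step 1: Extension = 586 - 495 = 91 mm
Step 2: Elongation = (91 / 495) * 100
Step 3: Elongation = 0.183838 * 100 = 18.3838% ≈ 18.4%

18.4%


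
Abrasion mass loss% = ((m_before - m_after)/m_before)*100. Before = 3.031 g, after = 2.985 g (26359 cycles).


Formula: Mass loss% = ((m_before - m_after) / m_before) * 100
Step 1: Mass loss = 3.031 - 2.985 = 0.046 g
Step 2: Ratio = 0.046 / 3.031 = 0.0151765
Step 3: Mass loss% = 0.0151765 * 100 = 1.51765% ≈ 1.52%

1.52%


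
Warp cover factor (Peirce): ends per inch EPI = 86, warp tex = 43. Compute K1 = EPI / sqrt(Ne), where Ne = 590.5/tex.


Formula: K1 = EPI / sqrt(Ne), with Ne = 590.5 / tex_warp
Step 1: Ne = 590.5 / 43 = 13.733
Step 2: sqrt(Ne) = sqrt(13.733) = 3.7058
Step 3: K1 = 86 / 3.7058 = 23.2

23.2


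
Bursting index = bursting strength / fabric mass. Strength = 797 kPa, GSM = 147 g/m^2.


Formula: Bursting Index = Bursting Strength / Fabric GSM
BI = 797 kPa / 147 g/m^2
BI = 5.422 kPa/(g/m^2)

5.422 kPa/(g/m^2)


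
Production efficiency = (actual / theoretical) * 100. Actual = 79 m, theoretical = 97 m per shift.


Formula: Efficiency% = (Actual output / Theoretical output) * 100
Efficiency% = (79 / 97) * 100
Efficiency% = 0.814433 * 100 = 81.4433% ≈ 81.4%

81.4%


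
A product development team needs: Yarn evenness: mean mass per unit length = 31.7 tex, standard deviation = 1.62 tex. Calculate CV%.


Formula: CV% = (standard deviation / mean) * 100
Step 1: Ratio = 1.62 / 31.7 = 0.051104
Step 2: CV% = 0.051104 * 100 = 5.1104% ≈ 5.1%

5.1%


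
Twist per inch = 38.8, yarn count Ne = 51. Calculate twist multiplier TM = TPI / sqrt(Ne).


Formula: TM = TPI / sqrt(Ne)
Step 1: sqrt(Ne) = sqrt(51) = 7.1414
Step 2: TM = 38.8 / 7.1414 = 5.43

5.43 TM


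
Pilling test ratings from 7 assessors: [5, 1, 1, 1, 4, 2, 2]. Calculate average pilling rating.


Formula: Mean = sum / count
Sum = 5 + 1 + 1 + 1 + 4 + 2 + 2 = 16
Mean = 16 / 7 = 2.3

2.3


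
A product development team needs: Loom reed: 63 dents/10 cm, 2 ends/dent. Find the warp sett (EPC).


Formula: EPC = (dents per 10 cm * ends per dent) / 10
Step 1: Total ends per 10 cm = 63 * 2 = 126
Step 2: EPC = 126 / 10 = 12.6 ends/cm

12.6 ends/cm


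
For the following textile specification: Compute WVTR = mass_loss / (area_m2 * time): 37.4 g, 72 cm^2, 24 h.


Formula: WVTR = mass_loss / (area * time)
Step 1: Convert area: 72 cm^2 = 0.0072 m^2
Step 2: WVTR = 37.4 g / (0.0072 m^2 * 24 h)
Step 3: WVTR = 37.4 / 0.1728 = 216.4 g/m^2/h

216.4 g/m^2/h


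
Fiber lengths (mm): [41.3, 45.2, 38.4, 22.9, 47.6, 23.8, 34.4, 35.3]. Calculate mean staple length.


Formula: Mean = sum of lengths / count
Sum = 41.3 + 45.2 + 38.4 + 22.9 + 47.6 + 23.8 + 34.4 + 35.3
Sum = 288.9 mm
Mean = 288.9 / 8 = 36.11 mm

36.11 mm


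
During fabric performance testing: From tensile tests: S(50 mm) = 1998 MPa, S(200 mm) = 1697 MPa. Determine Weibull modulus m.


Formula: m = ln(L1/L2) / ln(S2/S1)
Step 1: ln(L1/L2) = ln(50/200) = -1.38629
Step 2: S2/S1 = 1697/1998 = 0.84935
Step 3: ln(S2/S1) = ln(0.84935) = -0.16328
Step 4: m = -1.38629 / -0.16328 = 8.49

8.49 (Weibull m)


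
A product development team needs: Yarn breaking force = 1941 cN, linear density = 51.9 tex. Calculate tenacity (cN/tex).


Formula: Tenacity = Breaking force / Linear density
Tenacity = 1941 cN / 51.9 tex
Tenacity = 37.40 cN/tex

37.40 cN/tex


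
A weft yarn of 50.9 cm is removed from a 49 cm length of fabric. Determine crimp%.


Formula: Crimp% = ((L_yarn - L_fabric) / L_fabric) * 100
Step 1: Extension = 50.9 - 49 = 1.9 cm
Step 2: Crimp% = (1.9 / 49) * 100
Step 3: Crimp% = 0.038776 * 100 = 3.8776% ≈ 3.9%

3.9%


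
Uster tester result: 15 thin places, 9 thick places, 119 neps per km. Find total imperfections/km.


Formula: Total = thin places + thick places + neps
Total = 15 + 9 + 119
Total = 143 imperfections/km

143 imperfections/km


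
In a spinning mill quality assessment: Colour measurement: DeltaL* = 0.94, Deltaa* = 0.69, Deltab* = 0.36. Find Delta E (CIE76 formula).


Formula: Delta E = sqrt(dL*^2 + da*^2 + db*^2)
Step 1: dL*^2 = 0.94^2 = 0.8836
Step 2: da*^2 = 0.69^2 = 0.4761
Step 3: db*^2 = 0.36^2 = 0.1296
Step 4: Sum = 0.8836 + 0.4761 + 0.1296 = 1.4893
Step 5: Delta E = sqrt(1.4893) = 1.22

1.22 Delta E


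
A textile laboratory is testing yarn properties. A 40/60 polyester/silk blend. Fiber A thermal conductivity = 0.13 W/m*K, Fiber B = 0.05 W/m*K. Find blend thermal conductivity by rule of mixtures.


Formula: Blend property = (fraction_A * property_A) + (fraction_B * property_B)
Step 1: Contribution A = 40/100 * 0.13 W/m*K = 0.052 W/m*K
Step 2: Contribution B = 60/100 * 0.05 W/m*K = 0.03 W/m*K
Step 3: Blend thermal conductivity = 0.052 + 0.03 = 0.082 W/m*K

0.082 W/m*K
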